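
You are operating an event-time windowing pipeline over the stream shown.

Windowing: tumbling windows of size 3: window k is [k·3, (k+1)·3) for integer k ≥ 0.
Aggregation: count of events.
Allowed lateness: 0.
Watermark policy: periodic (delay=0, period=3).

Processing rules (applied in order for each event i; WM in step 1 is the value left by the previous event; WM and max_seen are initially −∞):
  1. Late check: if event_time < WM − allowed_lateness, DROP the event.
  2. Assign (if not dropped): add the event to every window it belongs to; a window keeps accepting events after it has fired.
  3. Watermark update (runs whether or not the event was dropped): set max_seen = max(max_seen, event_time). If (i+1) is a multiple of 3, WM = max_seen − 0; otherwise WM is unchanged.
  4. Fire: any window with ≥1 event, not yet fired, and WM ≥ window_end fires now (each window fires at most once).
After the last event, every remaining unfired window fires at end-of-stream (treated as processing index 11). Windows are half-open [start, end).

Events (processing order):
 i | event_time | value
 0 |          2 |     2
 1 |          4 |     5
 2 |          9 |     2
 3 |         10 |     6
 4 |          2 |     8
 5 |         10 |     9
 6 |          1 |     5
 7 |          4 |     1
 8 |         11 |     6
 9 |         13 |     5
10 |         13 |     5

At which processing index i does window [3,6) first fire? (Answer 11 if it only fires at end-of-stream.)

i=0 t=2 v=2: → [0,3); WM=−∞
i=1 t=4 v=5: → [3,6); WM=−∞
i=2 t=9 v=2: → [9,12); WM=9; [0,3) fires=1 [3,6) fires=1
i=3 t=10 v=6: → [9,12); WM=9
i=4 t=2 v=8: DROP (t<9-0); WM=9
i=5 t=10 v=9: → [9,12); WM=10
i=6 t=1 v=5: DROP (t<10-0); WM=10
i=7 t=4 v=1: DROP (t<10-0); WM=10
i=8 t=11 v=6: → [9,12); WM=11
i=9 t=13 v=5: → [12,15); WM=11
i=10 t=13 v=5: → [12,15); WM=11

2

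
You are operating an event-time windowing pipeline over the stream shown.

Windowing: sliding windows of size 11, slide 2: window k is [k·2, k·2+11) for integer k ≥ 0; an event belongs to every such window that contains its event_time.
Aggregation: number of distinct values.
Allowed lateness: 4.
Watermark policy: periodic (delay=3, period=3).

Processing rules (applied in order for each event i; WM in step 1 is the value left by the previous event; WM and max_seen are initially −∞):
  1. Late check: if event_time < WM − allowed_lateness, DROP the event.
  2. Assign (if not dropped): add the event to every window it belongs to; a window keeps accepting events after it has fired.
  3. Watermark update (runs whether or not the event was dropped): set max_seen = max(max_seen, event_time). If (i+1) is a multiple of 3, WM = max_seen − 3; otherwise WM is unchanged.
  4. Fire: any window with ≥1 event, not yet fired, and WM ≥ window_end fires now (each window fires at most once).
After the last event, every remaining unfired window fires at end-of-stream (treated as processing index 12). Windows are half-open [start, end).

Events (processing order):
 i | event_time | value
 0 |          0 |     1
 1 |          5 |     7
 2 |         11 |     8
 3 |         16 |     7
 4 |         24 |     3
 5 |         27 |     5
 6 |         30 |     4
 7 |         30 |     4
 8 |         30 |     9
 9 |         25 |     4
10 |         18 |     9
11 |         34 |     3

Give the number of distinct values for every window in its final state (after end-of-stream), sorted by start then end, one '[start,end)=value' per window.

i=0 t=0 v=1: → [0,11); WM=−∞
i=1 t=5 v=7: → [4,15),[2,13),[0,11); WM=−∞
i=2 t=11 v=8: → [10,21),[8,19),[6,17),[4,15),[2,13); WM=8
i=3 t=16 v=7: → [16,27),[14,25),[12,23),[10,21),[8,19),[6,17); WM=8
i=4 t=24 v=3: → [24,35),[22,33),[20,31),[18,29),[16,27),[14,25); WM=8
i=5 t=27 v=5: → [26,37),[24,35),[22,33),[20,31),[18,29); WM=24; [0,11) fires=2 [2,13) fires=2 [4,15) fires=2 [6,17) fires=2 [8,19) fires=2 [10,21) fires=2 [12,23) fires=1
i=6 t=30 v=4: → [30,41),[28,39),[26,37),[24,35),[22,33),[20,31); WM=24
i=7 t=30 v=4: → [30,41),[28,39),[26,37),[24,35),[22,33),[20,31); WM=24
i=8 t=30 v=9: → [30,41),[28,39),[26,37),[24,35),[22,33),[20,31); WM=27; [14,25) fires=2 [16,27) fires=2
i=9 t=25 v=4: → [24,35),[22,33),[20,31),[18,29),[16,27); WM=27
i=10 t=18 v=9: DROP (t<27-4); WM=27
i=11 t=34 v=3: → [34,45),[32,43),[30,41),[28,39),[26,37),[24,35); WM=31; [18,29) fires=3 [20,31) fires=4

[0,11)=2 [2,13)=2 [4,15)=2 [6,17)=2 [8,19)=2 [10,21)=2 [12,23)=1 [14,25)=2 [16,27)=3 [18,29)=3 [20,31)=4 [22,33)=4 [24,35)=4 [26,37)=4 [28,39)=3 [30,41)=3 [32,43)=1 [34,45)=1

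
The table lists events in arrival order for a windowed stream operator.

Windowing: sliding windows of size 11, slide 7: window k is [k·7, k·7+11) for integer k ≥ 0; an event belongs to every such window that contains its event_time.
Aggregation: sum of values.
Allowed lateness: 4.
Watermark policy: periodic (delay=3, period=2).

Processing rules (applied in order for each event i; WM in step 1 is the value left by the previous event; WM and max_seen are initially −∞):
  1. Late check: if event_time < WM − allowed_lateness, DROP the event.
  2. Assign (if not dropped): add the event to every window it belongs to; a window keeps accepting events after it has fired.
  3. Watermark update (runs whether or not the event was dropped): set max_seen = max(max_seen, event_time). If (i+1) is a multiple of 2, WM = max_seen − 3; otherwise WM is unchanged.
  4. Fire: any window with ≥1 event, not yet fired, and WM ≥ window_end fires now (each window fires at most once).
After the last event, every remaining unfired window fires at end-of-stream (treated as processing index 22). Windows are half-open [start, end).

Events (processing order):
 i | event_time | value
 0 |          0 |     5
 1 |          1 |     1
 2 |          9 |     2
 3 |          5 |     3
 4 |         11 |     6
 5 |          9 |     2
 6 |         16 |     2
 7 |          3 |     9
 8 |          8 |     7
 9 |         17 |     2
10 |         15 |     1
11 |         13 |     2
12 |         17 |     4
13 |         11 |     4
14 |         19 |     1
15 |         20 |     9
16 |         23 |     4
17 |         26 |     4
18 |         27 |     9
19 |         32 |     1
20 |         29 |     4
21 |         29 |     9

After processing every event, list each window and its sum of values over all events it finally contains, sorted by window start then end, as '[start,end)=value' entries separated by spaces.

i=0 t=0 v=5: → [0,11); WM=−∞
i=1 t=1 v=1: → [0,11); WM=-2
i=2 t=9 v=2: → [7,18),[0,11); WM=-2
i=3 t=5 v=3: → [0,11); WM=6
i=4 t=11 v=6: → [7,18); WM=6
i=5 t=9 v=2: → [7,18),[0,11); WM=8
i=6 t=16 v=2: → [14,25),[7,18); WM=8
i=7 t=3 v=9: DROP (t<8-4); WM=13; [0,11) fires=13
i=8 t=8 v=7: DROP (t<13-4); WM=13
i=9 t=17 v=2: → [14,25),[7,18); WM=14
i=10 t=15 v=1: → [14,25),[7,18); WM=14
i=11 t=13 v=2: → [7,18); WM=14
i=12 t=17 v=4: → [14,25),[7,18); WM=14
i=13 t=11 v=4: → [7,18); WM=14
i=14 t=19 v=1: → [14,25); WM=14
i=15 t=20 v=9: → [14,25); WM=17
i=16 t=23 v=4: → [21,32),[14,25); WM=17
i=17 t=26 v=4: → [21,32); WM=23; [7,18) fires=25
i=18 t=27 v=9: → [21,32); WM=23
i=19 t=32 v=1: → [28,39); WM=29; [14,25) fires=23
i=20 t=29 v=4: → [28,39),[21,32); WM=29
i=21 t=29 v=9: → [28,39),[21,32); WM=29

[0,11)=13 [7,18)=25 [14,25)=23 [21,32)=30 [28,39)=14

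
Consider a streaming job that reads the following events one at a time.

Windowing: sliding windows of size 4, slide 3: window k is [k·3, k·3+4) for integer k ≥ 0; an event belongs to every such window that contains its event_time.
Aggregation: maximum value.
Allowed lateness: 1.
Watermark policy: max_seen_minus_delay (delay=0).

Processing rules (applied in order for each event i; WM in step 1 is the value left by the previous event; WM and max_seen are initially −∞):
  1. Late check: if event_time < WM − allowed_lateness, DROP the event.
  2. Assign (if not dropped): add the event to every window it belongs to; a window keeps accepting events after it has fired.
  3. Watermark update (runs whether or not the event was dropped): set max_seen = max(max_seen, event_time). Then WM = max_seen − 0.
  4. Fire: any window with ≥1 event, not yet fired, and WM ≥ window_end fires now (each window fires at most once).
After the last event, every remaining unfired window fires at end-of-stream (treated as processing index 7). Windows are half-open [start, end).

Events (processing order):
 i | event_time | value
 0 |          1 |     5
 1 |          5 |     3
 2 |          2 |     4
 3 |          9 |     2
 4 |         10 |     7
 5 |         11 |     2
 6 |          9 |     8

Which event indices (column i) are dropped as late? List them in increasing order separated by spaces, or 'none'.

i=0 t=1 v=5: → [0,4); WM=1
i=1 t=5 v=3: → [3,7); WM=5; [0,4) fires=5
i=2 t=2 v=4: DROP (t<5-1); WM=5
i=3 t=9 v=2: → [9,13),[6,10); WM=9; [3,7) fires=3
i=4 t=10 v=7: → [9,13); WM=10; [6,10) fires=2
i=5 t=11 v=2: → [9,13); WM=11
i=6 t=9 v=8: DROP (t<11-1); WM=11

2 6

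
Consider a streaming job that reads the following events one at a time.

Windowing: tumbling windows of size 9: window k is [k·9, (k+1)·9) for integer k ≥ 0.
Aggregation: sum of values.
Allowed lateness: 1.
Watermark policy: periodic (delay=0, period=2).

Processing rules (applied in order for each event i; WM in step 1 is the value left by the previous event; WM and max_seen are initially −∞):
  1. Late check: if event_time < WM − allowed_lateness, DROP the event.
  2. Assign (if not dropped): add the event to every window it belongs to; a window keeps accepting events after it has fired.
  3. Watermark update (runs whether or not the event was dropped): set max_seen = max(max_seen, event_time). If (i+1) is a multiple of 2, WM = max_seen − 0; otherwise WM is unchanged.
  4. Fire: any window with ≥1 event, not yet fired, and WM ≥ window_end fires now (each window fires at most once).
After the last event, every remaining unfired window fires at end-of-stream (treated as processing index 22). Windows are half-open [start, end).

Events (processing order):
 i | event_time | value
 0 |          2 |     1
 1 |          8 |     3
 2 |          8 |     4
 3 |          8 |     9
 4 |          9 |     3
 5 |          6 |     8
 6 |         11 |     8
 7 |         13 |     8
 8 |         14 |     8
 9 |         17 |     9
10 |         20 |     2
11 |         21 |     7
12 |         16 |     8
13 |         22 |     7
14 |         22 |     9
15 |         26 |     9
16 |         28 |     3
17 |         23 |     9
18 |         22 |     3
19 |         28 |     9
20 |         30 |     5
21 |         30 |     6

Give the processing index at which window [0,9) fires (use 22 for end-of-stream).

5

i=0 t=2 v=1: → [0,9); WM=−∞
i=1 t=8 v=3: → [0,9); WM=8
i=2 t=8 v=4: → [0,9); WM=8
i=3 t=8 v=9: → [0,9); WM=8
i=4 t=9 v=3: → [9,18); WM=8
i=5 t=6 v=8: DROP (t<8-1); WM=9; [0,9) fires=17
i=6 t=11 v=8: → [9,18); WM=9
i=7 t=13 v=8: → [9,18); WM=13
i=8 t=14 v=8: → [9,18); WM=13
i=9 t=17 v=9: → [9,18); WM=17
i=10 t=20 v=2: → [18,27); WM=17
i=11 t=21 v=7: → [18,27); WM=21; [9,18) fires=36
i=12 t=16 v=8: DROP (t<21-1); WM=21
i=13 t=22 v=7: → [18,27); WM=22
i=14 t=22 v=9: → [18,27); WM=22
i=15 t=26 v=9: → [18,27); WM=26
i=16 t=28 v=3: → [27,36); WM=26
i=17 t=23 v=9: DROP (t<26-1); WM=28; [18,27) fires=34
i=18 t=22 v=3: DROP (t<28-1); WM=28
i=19 t=28 v=9: → [27,36); WM=28
i=20 t=30 v=5: → [27,36); WM=28
i=21 t=30 v=6: → [27,36); WM=30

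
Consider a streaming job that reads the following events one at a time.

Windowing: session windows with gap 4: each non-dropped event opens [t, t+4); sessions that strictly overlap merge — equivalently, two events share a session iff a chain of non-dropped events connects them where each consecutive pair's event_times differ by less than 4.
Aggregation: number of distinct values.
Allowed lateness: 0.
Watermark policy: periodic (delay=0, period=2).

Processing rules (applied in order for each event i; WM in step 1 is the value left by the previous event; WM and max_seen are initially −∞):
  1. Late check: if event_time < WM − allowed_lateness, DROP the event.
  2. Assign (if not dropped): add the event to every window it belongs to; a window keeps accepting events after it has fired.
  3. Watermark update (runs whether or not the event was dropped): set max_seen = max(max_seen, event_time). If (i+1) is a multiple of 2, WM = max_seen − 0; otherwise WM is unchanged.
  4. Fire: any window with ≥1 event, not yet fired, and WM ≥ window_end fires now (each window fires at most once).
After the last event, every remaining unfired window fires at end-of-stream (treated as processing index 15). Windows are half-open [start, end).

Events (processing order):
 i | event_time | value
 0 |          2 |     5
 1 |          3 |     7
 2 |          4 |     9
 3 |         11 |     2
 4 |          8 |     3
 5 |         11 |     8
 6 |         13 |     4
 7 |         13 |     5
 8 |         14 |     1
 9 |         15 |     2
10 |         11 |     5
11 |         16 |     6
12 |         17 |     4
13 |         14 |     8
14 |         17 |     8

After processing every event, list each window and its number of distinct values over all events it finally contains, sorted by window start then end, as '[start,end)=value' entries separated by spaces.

i=0 t=2 v=5: → [2,6); WM=−∞
i=1 t=3 v=7: → [2,7); WM=3
i=2 t=4 v=9: → [2,8); WM=3
i=3 t=11 v=2: → [11,15); WM=11
i=4 t=8 v=3: DROP (t<11-0); WM=11
i=5 t=11 v=8: → [11,15); WM=11
i=6 t=13 v=4: → [11,17); WM=11
i=7 t=13 v=5: → [11,17); WM=13
i=8 t=14 v=1: → [11,18); WM=13
i=9 t=15 v=2: → [11,19); WM=15
i=10 t=11 v=5: DROP (t<15-0); WM=15
i=11 t=16 v=6: → [11,20); WM=16
i=12 t=17 v=4: → [11,21); WM=16
i=13 t=14 v=8: DROP (t<16-0); WM=17
i=14 t=17 v=8: → [11,21); WM=17

[2,8)=3 [11,21)=6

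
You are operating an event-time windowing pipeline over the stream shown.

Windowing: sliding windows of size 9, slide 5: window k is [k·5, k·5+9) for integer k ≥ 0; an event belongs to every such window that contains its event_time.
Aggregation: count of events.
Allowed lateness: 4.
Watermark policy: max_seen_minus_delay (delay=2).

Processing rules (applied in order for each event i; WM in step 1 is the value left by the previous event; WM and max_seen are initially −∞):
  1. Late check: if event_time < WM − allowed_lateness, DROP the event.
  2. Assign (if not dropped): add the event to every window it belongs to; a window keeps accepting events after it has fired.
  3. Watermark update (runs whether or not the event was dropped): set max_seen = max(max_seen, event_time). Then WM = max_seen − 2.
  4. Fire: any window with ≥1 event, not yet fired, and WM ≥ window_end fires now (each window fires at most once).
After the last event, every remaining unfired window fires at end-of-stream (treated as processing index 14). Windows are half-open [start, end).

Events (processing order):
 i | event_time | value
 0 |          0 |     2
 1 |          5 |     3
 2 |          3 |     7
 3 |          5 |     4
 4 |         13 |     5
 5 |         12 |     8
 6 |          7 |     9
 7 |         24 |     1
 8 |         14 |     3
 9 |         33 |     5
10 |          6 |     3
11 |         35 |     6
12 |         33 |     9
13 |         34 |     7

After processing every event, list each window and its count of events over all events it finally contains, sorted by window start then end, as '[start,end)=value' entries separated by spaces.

i=0 t=0 v=2: → [0,9); WM=-2
i=1 t=5 v=3: → [5,14),[0,9); WM=3
i=2 t=3 v=7: → [0,9); WM=3
i=3 t=5 v=4: → [5,14),[0,9); WM=3
i=4 t=13 v=5: → [10,19),[5,14); WM=11; [0,9) fires=4
i=5 t=12 v=8: → [10,19),[5,14); WM=11
i=6 t=7 v=9: → [5,14),[0,9); WM=11
i=7 t=24 v=1: → [20,29); WM=22; [5,14) fires=5 [10,19) fires=2
i=8 t=14 v=3: DROP (t<22-4); WM=22
i=9 t=33 v=5: → [30,39),[25,34); WM=31; [20,29) fires=1
i=10 t=6 v=3: DROP (t<31-4); WM=31
i=11 t=35 v=6: → [35,44),[30,39); WM=33
i=12 t=33 v=9: → [30,39),[25,34); WM=33
i=13 t=34 v=7: → [30,39); WM=33

[0,9)=5 [5,14)=5 [10,19)=2 [20,29)=1 [25,34)=2 [30,39)=4 [35,44)=1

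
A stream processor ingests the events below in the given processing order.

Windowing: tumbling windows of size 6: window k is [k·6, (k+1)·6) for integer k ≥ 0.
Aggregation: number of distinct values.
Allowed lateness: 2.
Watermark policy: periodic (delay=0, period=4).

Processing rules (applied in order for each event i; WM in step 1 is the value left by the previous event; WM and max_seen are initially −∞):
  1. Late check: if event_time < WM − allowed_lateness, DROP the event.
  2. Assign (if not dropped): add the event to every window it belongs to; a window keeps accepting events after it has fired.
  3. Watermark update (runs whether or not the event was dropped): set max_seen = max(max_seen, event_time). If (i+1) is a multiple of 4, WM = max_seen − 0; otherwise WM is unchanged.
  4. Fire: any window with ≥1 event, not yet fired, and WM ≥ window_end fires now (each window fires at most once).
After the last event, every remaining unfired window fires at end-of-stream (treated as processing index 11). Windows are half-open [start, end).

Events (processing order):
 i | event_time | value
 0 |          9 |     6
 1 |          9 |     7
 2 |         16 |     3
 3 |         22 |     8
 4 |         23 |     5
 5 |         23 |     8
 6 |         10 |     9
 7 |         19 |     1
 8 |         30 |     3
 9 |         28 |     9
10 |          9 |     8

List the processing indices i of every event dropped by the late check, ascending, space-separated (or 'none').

i=0 t=9 v=6: → [6,12); WM=−∞
i=1 t=9 v=7: → [6,12); WM=−∞
i=2 t=16 v=3: → [12,18); WM=−∞
i=3 t=22 v=8: → [18,24); WM=22; [6,12) fires=2 [12,18) fires=1
i=4 t=23 v=5: → [18,24); WM=22
i=5 t=23 v=8: → [18,24); WM=22
i=6 t=10 v=9: DROP (t<22-2); WM=22
i=7 t=19 v=1: DROP (t<22-2); WM=23
i=8 t=30 v=3: → [30,36); WM=23
i=9 t=28 v=9: → [24,30); WM=23
i=10 t=9 v=8: DROP (t<23-2); WM=23

6 7 10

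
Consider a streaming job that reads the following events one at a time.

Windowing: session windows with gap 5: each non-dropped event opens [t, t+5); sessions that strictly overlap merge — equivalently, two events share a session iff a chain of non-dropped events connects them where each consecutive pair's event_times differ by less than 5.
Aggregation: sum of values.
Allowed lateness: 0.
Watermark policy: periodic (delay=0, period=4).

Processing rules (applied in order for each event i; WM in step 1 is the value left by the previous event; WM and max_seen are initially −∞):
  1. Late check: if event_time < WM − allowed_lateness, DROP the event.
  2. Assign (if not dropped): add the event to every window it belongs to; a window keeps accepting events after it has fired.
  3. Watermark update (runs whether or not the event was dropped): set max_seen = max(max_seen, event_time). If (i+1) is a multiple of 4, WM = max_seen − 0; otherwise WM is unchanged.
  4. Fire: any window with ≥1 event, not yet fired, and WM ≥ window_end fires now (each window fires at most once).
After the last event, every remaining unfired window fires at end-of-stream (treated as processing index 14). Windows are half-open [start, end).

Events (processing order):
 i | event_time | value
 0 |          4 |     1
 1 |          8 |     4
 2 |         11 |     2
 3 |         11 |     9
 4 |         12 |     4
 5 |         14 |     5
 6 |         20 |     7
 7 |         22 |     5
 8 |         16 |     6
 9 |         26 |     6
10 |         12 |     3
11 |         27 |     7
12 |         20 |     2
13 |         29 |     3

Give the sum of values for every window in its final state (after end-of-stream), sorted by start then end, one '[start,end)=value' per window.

i=0 t=4 v=1: → [4,9); WM=−∞
i=1 t=8 v=4: → [4,13); WM=−∞
i=2 t=11 v=2: → [4,16); WM=−∞
i=3 t=11 v=9: → [4,16); WM=11
i=4 t=12 v=4: → [4,17); WM=11
i=5 t=14 v=5: → [4,19); WM=11
i=6 t=20 v=7: → [20,25); WM=11
i=7 t=22 v=5: → [20,27); WM=22
i=8 t=16 v=6: DROP (t<22-0); WM=22
i=9 t=26 v=6: → [20,31); WM=22
i=10 t=12 v=3: DROP (t<22-0); WM=22
i=11 t=27 v=7: → [20,32); WM=27
i=12 t=20 v=2: DROP (t<27-0); WM=27
i=13 t=29 v=3: → [20,34); WM=27

[4,19)=25 [20,34)=28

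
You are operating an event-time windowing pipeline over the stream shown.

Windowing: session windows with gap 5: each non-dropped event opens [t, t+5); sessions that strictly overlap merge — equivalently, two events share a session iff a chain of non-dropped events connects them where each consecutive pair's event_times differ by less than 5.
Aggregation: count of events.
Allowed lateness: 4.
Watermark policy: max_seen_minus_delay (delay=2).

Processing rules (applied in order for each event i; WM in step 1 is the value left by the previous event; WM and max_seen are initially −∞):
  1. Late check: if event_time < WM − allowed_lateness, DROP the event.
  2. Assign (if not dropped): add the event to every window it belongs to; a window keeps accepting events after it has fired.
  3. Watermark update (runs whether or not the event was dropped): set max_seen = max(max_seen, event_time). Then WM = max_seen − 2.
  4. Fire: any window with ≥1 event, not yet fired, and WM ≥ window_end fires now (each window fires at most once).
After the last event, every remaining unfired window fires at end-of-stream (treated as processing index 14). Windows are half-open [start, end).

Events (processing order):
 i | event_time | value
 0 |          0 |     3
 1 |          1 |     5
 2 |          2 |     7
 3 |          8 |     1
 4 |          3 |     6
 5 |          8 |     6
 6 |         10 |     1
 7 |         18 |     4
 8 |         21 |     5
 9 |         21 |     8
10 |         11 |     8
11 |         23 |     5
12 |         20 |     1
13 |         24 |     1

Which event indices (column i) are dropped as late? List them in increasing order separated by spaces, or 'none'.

10

i=0 t=0 v=3: → [0,5); WM=-2
i=1 t=1 v=5: → [0,6); WM=-1
i=2 t=2 v=7: → [0,7); WM=0
i=3 t=8 v=1: → [8,13); WM=6
i=4 t=3 v=6: → [0,8); WM=6
i=5 t=8 v=6: → [8,13); WM=6
i=6 t=10 v=1: → [8,15); WM=8
i=7 t=18 v=4: → [18,23); WM=16
i=8 t=21 v=5: → [18,26); WM=19
i=9 t=21 v=8: → [18,26); WM=19
i=10 t=11 v=8: DROP (t<19-4); WM=19
i=11 t=23 v=5: → [18,28); WM=21
i=12 t=20 v=1: → [18,28); WM=21
i=13 t=24 v=1: → [18,29); WM=22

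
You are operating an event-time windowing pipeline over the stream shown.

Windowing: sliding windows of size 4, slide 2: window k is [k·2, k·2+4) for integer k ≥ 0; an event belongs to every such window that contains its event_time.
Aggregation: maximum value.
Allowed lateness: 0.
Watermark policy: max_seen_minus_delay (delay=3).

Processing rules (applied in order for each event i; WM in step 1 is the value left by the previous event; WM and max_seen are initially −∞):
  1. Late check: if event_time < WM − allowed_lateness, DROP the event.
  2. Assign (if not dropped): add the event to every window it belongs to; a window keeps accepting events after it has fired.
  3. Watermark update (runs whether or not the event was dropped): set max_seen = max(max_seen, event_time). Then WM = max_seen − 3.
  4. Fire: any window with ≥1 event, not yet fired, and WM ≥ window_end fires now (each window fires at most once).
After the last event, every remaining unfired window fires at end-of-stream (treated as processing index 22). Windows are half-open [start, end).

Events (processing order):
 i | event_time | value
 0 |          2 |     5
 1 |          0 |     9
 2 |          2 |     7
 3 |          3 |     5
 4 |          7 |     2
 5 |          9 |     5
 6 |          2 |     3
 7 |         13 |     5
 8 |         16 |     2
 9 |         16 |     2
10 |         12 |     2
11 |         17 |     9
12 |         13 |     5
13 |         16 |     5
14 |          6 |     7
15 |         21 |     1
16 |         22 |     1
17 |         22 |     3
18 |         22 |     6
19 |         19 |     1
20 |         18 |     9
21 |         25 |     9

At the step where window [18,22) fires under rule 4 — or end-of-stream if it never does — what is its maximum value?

1

i=0 t=2 v=5: → [2,6),[0,4); WM=-1
i=1 t=0 v=9: → [0,4); WM=-1
i=2 t=2 v=7: → [2,6),[0,4); WM=-1
i=3 t=3 v=5: → [2,6),[0,4); WM=0
i=4 t=7 v=2: → [6,10),[4,8); WM=4; [0,4) fires=9
i=5 t=9 v=5: → [8,12),[6,10); WM=6; [2,6) fires=7
i=6 t=2 v=3: DROP (t<6-0); WM=6
i=7 t=13 v=5: → [12,16),[10,14); WM=10; [4,8) fires=2 [6,10) fires=5
i=8 t=16 v=2: → [16,20),[14,18); WM=13; [8,12) fires=5
i=9 t=16 v=2: → [16,20),[14,18); WM=13
i=10 t=12 v=2: DROP (t<13-0); WM=13
i=11 t=17 v=9: → [16,20),[14,18); WM=14; [10,14) fires=5
i=12 t=13 v=5: DROP (t<14-0); WM=14
i=13 t=16 v=5: → [16,20),[14,18); WM=14
i=14 t=6 v=7: DROP (t<14-0); WM=14
i=15 t=21 v=1: → [20,24),[18,22); WM=18; [12,16) fires=5 [14,18) fires=9
i=16 t=22 v=1: → [22,26),[20,24); WM=19
i=17 t=22 v=3: → [22,26),[20,24); WM=19
i=18 t=22 v=6: → [22,26),[20,24); WM=19
i=19 t=19 v=1: → [18,22),[16,20); WM=19
i=20 t=18 v=9: DROP (t<19-0); WM=19
i=21 t=25 v=9: → [24,28),[22,26); WM=22; [16,20) fires=9 [18,22) fires=1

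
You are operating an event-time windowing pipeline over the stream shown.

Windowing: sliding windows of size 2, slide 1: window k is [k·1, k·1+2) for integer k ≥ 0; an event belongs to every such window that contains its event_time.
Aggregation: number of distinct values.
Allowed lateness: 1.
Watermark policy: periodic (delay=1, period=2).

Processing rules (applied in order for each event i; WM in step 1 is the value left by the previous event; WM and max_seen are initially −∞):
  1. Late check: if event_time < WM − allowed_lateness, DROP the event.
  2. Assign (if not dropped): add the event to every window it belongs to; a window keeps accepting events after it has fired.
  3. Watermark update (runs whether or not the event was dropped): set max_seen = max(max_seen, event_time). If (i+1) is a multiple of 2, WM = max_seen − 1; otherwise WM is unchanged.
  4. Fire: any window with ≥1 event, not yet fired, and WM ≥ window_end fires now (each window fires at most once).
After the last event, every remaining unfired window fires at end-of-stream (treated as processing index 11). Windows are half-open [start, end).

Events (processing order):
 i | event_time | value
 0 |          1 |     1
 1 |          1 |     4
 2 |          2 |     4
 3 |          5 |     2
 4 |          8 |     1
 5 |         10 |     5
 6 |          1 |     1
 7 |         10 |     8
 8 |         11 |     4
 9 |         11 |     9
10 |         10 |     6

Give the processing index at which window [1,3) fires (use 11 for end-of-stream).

i=0 t=1 v=1: → [1,3),[0,2); WM=−∞
i=1 t=1 v=4: → [1,3),[0,2); WM=0
i=2 t=2 v=4: → [2,4),[1,3); WM=0
i=3 t=5 v=2: → [5,7),[4,6); WM=4; [0,2) fires=2 [1,3) fires=2 [2,4) fires=1
i=4 t=8 v=1: → [8,10),[7,9); WM=4
i=5 t=10 v=5: → [10,12),[9,11); WM=9; [4,6) fires=1 [5,7) fires=1 [7,9) fires=1
i=6 t=1 v=1: DROP (t<9-1); WM=9
i=7 t=10 v=8: → [10,12),[9,11); WM=9
i=8 t=11 v=4: → [11,13),[10,12); WM=9
i=9 t=11 v=9: → [11,13),[10,12); WM=10; [8,10) fires=1
i=10 t=10 v=6: → [10,12),[9,11); WM=10

3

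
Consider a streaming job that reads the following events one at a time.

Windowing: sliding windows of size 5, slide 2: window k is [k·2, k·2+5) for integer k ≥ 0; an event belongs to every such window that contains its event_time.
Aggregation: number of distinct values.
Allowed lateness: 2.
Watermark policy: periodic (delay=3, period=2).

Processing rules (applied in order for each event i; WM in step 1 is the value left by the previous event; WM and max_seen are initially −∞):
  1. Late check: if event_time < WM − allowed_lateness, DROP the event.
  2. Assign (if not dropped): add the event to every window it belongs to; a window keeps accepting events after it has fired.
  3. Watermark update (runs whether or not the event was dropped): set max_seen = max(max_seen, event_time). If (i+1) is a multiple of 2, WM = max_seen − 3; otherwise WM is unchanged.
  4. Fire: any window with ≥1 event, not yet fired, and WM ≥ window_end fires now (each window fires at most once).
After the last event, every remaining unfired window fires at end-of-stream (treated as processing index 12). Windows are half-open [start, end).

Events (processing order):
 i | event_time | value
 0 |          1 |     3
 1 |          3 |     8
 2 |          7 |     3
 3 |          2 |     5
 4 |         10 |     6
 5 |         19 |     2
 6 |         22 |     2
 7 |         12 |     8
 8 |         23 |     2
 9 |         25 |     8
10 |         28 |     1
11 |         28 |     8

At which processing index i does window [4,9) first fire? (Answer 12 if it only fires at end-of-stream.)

i=0 t=1 v=3: → [0,5); WM=−∞
i=1 t=3 v=8: → [2,7),[0,5); WM=0
i=2 t=7 v=3: → [6,11),[4,9); WM=0
i=3 t=2 v=5: → [2,7),[0,5); WM=4
i=4 t=10 v=6: → [10,15),[8,13),[6,11); WM=4
i=5 t=19 v=2: → [18,23),[16,21); WM=16; [0,5) fires=3 [2,7) fires=2 [4,9) fires=1 [6,11) fires=2 [8,13) fires=1 [10,15) fires=1
i=6 t=22 v=2: → [22,27),[20,25),[18,23); WM=16
i=7 t=12 v=8: DROP (t<16-2); WM=19
i=8 t=23 v=2: → [22,27),[20,25); WM=19
i=9 t=25 v=8: → [24,29),[22,27); WM=22; [16,21) fires=1
i=10 t=28 v=1: → [28,33),[26,31),[24,29); WM=22
i=11 t=28 v=8: → [28,33),[26,31),[24,29); WM=25; [18,23) fires=1 [20,25) fires=1

5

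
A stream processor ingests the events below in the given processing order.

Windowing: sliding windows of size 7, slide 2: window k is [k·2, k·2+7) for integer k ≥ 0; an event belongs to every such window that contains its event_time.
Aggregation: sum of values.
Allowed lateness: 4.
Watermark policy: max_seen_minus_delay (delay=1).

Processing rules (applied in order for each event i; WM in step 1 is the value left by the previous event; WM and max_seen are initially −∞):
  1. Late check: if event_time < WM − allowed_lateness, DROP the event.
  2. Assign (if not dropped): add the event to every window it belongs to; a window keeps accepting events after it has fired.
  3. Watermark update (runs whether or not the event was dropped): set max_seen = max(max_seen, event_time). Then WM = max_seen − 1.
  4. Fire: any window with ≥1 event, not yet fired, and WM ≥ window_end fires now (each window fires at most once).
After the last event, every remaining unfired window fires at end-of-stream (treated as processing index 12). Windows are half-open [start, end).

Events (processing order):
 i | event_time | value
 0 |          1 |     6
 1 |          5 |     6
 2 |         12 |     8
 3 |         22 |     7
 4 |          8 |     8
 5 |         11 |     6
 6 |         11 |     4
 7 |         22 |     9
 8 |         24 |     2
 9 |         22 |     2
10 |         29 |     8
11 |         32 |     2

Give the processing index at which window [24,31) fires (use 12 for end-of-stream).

i=0 t=1 v=6: → [0,7); WM=0
i=1 t=5 v=6: → [4,11),[2,9),[0,7); WM=4
i=2 t=12 v=8: → [12,19),[10,17),[8,15),[6,13); WM=11; [0,7) fires=12 [2,9) fires=6 [4,11) fires=6
i=3 t=22 v=7: → [22,29),[20,27),[18,25),[16,23); WM=21; [6,13) fires=8 [8,15) fires=8 [10,17) fires=8 [12,19) fires=8
i=4 t=8 v=8: DROP (t<21-4); WM=21
i=5 t=11 v=6: DROP (t<21-4); WM=21
i=6 t=11 v=4: DROP (t<21-4); WM=21
i=7 t=22 v=9: → [22,29),[20,27),[18,25),[16,23); WM=21
i=8 t=24 v=2: → [24,31),[22,29),[20,27),[18,25); WM=23; [16,23) fires=16
i=9 t=22 v=2: → [22,29),[20,27),[18,25),[16,23); WM=23
i=10 t=29 v=8: → [28,35),[26,33),[24,31); WM=28; [18,25) fires=20 [20,27) fires=20
i=11 t=32 v=2: → [32,39),[30,37),[28,35),[26,33); WM=31; [22,29) fires=20 [24,31) fires=10

11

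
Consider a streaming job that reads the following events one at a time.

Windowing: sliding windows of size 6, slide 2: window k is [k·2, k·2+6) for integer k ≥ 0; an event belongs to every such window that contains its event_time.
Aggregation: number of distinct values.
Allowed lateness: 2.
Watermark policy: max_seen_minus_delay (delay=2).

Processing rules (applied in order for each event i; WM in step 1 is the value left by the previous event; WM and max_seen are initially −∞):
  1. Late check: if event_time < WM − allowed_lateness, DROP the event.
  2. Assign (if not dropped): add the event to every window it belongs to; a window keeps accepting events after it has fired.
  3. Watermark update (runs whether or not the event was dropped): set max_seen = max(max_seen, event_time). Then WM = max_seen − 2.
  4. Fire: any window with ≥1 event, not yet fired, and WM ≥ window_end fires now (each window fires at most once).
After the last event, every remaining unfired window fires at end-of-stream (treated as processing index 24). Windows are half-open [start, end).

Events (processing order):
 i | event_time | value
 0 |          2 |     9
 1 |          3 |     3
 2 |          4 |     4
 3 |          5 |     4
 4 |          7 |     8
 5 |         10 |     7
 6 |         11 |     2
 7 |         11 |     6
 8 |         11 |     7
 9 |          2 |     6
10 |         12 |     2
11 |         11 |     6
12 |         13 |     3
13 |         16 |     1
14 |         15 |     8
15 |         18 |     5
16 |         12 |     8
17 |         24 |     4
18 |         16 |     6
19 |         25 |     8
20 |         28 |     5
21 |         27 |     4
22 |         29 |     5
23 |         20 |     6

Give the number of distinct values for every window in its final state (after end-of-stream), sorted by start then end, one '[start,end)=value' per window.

[0,6)=3 [2,8)=4 [4,10)=2 [6,12)=4 [8,14)=4 [10,16)=5 [12,18)=4 [14,20)=3 [16,22)=2 [18,24)=1 [20,26)=2 [22,28)=2 [24,30)=3 [26,32)=2 [28,34)=1

i=0 t=2 v=9: → [2,8),[0,6); WM=0
i=1 t=3 v=3: → [2,8),[0,6); WM=1
i=2 t=4 v=4: → [4,10),[2,8),[0,6); WM=2
i=3 t=5 v=4: → [4,10),[2,8),[0,6); WM=3
i=4 t=7 v=8: → [6,12),[4,10),[2,8); WM=5
i=5 t=10 v=7: → [10,16),[8,14),[6,12); WM=8; [0,6) fires=3 [2,8) fires=4
i=6 t=11 v=2: → [10,16),[8,14),[6,12); WM=9
i=7 t=11 v=6: → [10,16),[8,14),[6,12); WM=9
i=8 t=11 v=7: → [10,16),[8,14),[6,12); WM=9
i=9 t=2 v=6: DROP (t<9-2); WM=9
i=10 t=12 v=2: → [12,18),[10,16),[8,14); WM=10; [4,10) fires=2
i=11 t=11 v=6: → [10,16),[8,14),[6,12); WM=10
i=12 t=13 v=3: → [12,18),[10,16),[8,14); WM=11
i=13 t=16 v=1: → [16,22),[14,20),[12,18); WM=14; [6,12) fires=4 [8,14) fires=4
i=14 t=15 v=8: → [14,20),[12,18),[10,16); WM=14
i=15 t=18 v=5: → [18,24),[16,22),[14,20); WM=16; [10,16) fires=5
i=16 t=12 v=8: DROP (t<16-2); WM=16
i=17 t=24 v=4: → [24,30),[22,28),[20,26); WM=22; [12,18) fires=4 [14,20) fires=3 [16,22) fires=2
i=18 t=16 v=6: DROP (t<22-2); WM=22
i=19 t=25 v=8: → [24,30),[22,28),[20,26); WM=23
i=20 t=28 v=5: → [28,34),[26,32),[24,30); WM=26; [18,24) fires=1 [20,26) fires=2
i=21 t=27 v=4: → [26,32),[24,30),[22,28); WM=26
i=22 t=29 v=5: → [28,34),[26,32),[24,30); WM=27
i=23 t=20 v=6: DROP (t<27-2); WM=27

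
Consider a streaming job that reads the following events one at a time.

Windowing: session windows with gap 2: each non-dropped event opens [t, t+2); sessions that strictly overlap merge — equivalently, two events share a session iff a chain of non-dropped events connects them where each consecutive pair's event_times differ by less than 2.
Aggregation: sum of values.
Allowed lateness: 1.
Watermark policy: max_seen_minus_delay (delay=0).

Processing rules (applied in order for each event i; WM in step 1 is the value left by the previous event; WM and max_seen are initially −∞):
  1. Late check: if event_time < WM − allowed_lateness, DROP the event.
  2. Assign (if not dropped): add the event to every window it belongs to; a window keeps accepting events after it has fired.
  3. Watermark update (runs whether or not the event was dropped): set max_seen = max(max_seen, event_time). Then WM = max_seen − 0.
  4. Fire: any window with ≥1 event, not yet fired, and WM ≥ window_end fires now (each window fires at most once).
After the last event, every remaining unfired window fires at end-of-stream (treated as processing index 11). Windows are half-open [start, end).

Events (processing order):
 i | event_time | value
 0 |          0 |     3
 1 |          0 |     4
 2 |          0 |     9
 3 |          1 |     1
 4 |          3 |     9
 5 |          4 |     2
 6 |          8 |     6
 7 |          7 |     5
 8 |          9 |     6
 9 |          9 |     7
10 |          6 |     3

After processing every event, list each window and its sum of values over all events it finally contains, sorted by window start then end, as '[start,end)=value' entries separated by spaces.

i=0 t=0 v=3: → [0,2); WM=0
i=1 t=0 v=4: → [0,2); WM=0
i=2 t=0 v=9: → [0,2); WM=0
i=3 t=1 v=1: → [0,3); WM=1
i=4 t=3 v=9: → [3,5); WM=3
i=5 t=4 v=2: → [3,6); WM=4
i=6 t=8 v=6: → [8,10); WM=8
i=7 t=7 v=5: → [7,10); WM=8
i=8 t=9 v=6: → [7,11); WM=9
i=9 t=9 v=7: → [7,11); WM=9
i=10 t=6 v=3: DROP (t<9-1); WM=9

[0,3)=17 [3,6)=11 [7,11)=24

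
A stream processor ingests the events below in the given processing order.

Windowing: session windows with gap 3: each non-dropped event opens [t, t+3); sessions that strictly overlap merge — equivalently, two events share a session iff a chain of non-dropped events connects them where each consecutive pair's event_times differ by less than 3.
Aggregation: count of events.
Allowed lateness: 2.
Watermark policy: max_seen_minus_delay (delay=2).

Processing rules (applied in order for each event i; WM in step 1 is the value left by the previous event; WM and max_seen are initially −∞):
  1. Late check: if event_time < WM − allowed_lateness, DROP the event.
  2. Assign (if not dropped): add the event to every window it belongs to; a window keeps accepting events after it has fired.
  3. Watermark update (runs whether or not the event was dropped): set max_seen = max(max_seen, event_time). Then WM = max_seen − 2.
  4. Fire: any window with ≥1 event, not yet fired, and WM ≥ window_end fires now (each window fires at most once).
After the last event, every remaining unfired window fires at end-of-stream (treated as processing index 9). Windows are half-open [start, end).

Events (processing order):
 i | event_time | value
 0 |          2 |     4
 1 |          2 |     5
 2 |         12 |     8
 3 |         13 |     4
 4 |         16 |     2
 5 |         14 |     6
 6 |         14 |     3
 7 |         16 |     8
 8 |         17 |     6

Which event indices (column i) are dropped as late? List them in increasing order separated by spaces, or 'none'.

none

i=0 t=2 v=4: → [2,5); WM=0
i=1 t=2 v=5: → [2,5); WM=0
i=2 t=12 v=8: → [12,15); WM=10
i=3 t=13 v=4: → [12,16); WM=11
i=4 t=16 v=2: → [16,19); WM=14
i=5 t=14 v=6: → [12,19); WM=14
i=6 t=14 v=3: → [12,19); WM=14
i=7 t=16 v=8: → [12,19); WM=14
i=8 t=17 v=6: → [12,20); WM=15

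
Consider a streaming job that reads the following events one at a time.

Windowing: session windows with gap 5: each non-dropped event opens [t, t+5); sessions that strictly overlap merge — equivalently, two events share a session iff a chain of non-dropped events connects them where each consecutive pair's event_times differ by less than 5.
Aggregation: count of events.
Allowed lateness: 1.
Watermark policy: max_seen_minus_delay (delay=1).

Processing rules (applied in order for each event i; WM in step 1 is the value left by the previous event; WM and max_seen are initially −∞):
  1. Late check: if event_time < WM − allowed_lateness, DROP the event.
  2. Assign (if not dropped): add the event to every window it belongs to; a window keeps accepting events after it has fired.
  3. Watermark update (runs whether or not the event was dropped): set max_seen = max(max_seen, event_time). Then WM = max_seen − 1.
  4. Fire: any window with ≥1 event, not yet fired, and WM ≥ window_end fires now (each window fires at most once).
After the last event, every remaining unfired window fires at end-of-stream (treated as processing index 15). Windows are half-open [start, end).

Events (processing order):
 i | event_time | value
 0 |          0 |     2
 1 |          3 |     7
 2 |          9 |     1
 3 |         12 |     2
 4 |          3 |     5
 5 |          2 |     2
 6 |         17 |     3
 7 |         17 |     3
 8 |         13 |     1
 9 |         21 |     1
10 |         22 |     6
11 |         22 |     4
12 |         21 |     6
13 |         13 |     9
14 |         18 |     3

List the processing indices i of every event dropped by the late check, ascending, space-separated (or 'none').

i=0 t=0 v=2: → [0,5); WM=-1
i=1 t=3 v=7: → [0,8); WM=2
i=2 t=9 v=1: → [9,14); WM=8
i=3 t=12 v=2: → [9,17); WM=11
i=4 t=3 v=5: DROP (t<11-1); WM=11
i=5 t=2 v=2: DROP (t<11-1); WM=11
i=6 t=17 v=3: → [17,22); WM=16
i=7 t=17 v=3: → [17,22); WM=16
i=8 t=13 v=1: DROP (t<16-1); WM=16
i=9 t=21 v=1: → [17,26); WM=20
i=10 t=22 v=6: → [17,27); WM=21
i=11 t=22 v=4: → [17,27); WM=21
i=12 t=21 v=6: → [17,27); WM=21
i=13 t=13 v=9: DROP (t<21-1); WM=21
i=14 t=18 v=3: DROP (t<21-1); WM=21

4 5 8 13 14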